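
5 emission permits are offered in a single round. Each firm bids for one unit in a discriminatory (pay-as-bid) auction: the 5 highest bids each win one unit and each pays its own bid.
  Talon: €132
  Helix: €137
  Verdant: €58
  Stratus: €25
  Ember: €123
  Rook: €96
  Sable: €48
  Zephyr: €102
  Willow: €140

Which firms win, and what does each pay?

Willow €140, Helix €137, Talon €132, Ember €123, Zephyr €102

Bids ranked high→low: 140 (Willow), 137 (Helix), 132 (Talon), 123 (Ember), 102 (Zephyr), 96 (Rook), 58 (Verdant), …
Winners (5 units): Willow, Helix, Talon, Ember, Zephyr.
Each winner pays its own bid: Willow €140, Helix €137, Talon €132, Ember €123, Zephyr €102.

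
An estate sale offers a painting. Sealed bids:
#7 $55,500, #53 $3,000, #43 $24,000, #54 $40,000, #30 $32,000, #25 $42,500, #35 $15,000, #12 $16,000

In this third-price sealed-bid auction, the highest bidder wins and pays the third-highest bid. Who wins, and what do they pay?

Bids ranked: 55,500 (#7) > 42,500 (#25) > 40,000 (#54) > 32,000 (#30) > 24,000 (#43) > 16,000 (#12) > …
#7 wins; payment is bid #3 in the ranking = $40,000.

#7 pays $40,000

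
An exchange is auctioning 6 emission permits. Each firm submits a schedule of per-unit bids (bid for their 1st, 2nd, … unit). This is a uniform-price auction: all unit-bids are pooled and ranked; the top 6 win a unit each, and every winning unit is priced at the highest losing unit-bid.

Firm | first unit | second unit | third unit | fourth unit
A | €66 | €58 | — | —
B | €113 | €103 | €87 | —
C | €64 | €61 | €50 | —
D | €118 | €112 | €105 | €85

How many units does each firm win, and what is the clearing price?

B 3, D 3; clearing price €85

Pooled unit-bids ranked (top 6): 118 (D-1), 113 (B-1), 112 (D-2), 105 (D-3), 103 (B-2), 87 (B-3)
First bid not allocated: €85.
Allocation: B 3, D 3.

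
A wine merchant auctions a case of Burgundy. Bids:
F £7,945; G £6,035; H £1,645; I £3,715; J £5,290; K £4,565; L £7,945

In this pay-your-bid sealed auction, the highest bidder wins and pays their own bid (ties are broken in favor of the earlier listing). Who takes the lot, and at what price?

Bids in order: 7,945 (F) > 7,945 (L) > 6,035 (G) > 5,290 (J) > 4,565 (K) > 3,715 (I) > …
Tie at £7,945 → F wins by tie-break.
First-price: F pays what they bid, £7,945.

F pays £7,945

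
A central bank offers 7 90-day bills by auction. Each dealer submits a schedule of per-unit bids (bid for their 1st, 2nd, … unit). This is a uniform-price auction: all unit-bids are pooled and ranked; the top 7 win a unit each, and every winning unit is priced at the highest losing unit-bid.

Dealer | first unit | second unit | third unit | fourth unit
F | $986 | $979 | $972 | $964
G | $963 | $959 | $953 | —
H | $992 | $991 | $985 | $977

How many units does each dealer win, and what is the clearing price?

F 3, H 4; clearing price $964

Merging the schedules and taking the best 7: 992 (H-1), 991 (H-2), 986 (F-1), 985 (H-3), 979 (F-2), 977 (H-4), 972 (F-3)
The (k+1)-th unit-bid is $964.
Allocation: F 3, H 4.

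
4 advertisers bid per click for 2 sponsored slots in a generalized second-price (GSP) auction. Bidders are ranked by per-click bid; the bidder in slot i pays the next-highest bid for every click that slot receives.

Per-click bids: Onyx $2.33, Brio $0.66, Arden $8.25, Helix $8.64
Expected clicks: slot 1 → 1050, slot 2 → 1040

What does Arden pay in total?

Arden pays $2423.20

Sorting advertisers: $8.64 (Helix) > $8.25 (Arden) > $2.33 (Onyx) > …
Arden holds slot 2 → pays next bid $2.33 × 1040 clicks = $2423.20.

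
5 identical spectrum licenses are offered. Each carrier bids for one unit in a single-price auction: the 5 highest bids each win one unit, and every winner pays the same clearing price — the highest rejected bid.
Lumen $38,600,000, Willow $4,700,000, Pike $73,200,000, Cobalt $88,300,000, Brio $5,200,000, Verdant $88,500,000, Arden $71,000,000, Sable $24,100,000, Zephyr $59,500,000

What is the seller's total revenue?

Sorting: 88,500,000 (Verdant), 88,300,000 (Cobalt), 73,200,000 (Pike), 71,000,000 (Arden), 59,500,000 (Zephyr), 38,600,000 (Lumen), 24,100,000 (Sable), …
Winners (5 units): Verdant, Cobalt, Pike, Arden, Zephyr.
Highest unsuccessful bid: $38,600,000 → clearing price.
Total revenue = 5 × $38,600,000 = $193,000,000.

Total revenue: $193,000,000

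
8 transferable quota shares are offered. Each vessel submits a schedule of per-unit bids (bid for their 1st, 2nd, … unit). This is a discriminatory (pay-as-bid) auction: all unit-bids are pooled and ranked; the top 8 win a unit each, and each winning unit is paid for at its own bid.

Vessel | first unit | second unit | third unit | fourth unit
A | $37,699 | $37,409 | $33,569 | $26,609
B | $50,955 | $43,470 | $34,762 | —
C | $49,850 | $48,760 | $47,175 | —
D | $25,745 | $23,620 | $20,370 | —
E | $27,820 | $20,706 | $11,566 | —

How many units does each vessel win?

A 2, B 3, C 3

Pooled unit-bids ranked (top 8): 50,955 (B-1), 49,850 (C-1), 48,760 (C-2), 47,175 (C-3), 43,470 (B-2), 37,699 (A-1), 37,409 (A-2), 34,762 (B-3)
Next rejected bid: $33,569 (not a price — pay-as-bid).
Allocation: A 2, B 3, C 3.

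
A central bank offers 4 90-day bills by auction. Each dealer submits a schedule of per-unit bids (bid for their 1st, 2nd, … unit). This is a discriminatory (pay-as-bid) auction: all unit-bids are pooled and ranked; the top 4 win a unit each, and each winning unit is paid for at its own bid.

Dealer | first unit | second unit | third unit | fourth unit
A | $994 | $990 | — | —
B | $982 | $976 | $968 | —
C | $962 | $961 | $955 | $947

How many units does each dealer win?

A 2, B 2

Pooled unit-bids ranked (top 4): 994 (A-1), 990 (A-2), 982 (B-1), 976 (B-2)
Next rejected bid: $968 (not a price — pay-as-bid).
Allocation: A 2, B 2.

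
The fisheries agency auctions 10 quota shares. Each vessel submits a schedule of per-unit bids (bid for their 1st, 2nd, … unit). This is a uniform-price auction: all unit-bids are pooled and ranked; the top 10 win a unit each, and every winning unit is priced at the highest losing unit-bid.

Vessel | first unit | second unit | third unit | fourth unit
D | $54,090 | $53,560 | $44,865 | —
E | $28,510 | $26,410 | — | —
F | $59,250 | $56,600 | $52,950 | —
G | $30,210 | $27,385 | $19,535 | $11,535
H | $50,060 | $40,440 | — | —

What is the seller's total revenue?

Total revenue: $273,850

Pooled unit-bids ranked (top 10): 59,250 (F-1), 56,600 (F-2), 54,090 (D-1), 53,560 (D-2), 52,950 (F-3), 50,060 (H-1), 44,865 (D-3), 40,440 (H-2), 30,210 (G-1), 28,510 (E-1)
Highest rejected unit-bid = $27,385.
Allocation: D 3, E 1, F 3, G 1, H 2. Every unit priced at $27,385.
Revenue = 10 × 27,385 = $273,850.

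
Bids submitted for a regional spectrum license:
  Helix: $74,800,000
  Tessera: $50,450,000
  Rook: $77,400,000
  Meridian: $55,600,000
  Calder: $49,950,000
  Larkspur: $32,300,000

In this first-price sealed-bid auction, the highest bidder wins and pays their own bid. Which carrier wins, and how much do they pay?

Rook pays $77,400,000

Bids in order: 77,400,000 (Rook) > 74,800,000 (Helix) > 55,600,000 (Meridian) > 50,450,000 (Tessera) > 49,950,000 (Calder) > 32,300,000 (Larkspur)
Rook is highest → pays own bid, $77,400,000.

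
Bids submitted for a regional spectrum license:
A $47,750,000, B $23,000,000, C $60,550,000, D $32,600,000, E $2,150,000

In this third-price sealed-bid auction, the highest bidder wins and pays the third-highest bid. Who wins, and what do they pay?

C pays $32,600,000

Bids ranked: 60,550,000 (C) > 47,750,000 (A) > 32,600,000 (D) > 23,000,000 (B) > 2,150,000 (E)
C wins; payment is bid #3 in the ranking = $32,600,000.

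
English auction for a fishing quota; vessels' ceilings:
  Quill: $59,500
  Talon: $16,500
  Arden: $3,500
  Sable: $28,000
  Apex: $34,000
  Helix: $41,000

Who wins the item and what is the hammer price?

Quill wins at $41,000

Limits in order: 59,500 (Quill) > 41,000 (Helix) > 34,000 (Apex) > 28,000 (Sable) > 16,500 (Talon) > 3,500 (Arden)
Helix is the last rival to drop out, at $41,000; Quill remains and wins at that price.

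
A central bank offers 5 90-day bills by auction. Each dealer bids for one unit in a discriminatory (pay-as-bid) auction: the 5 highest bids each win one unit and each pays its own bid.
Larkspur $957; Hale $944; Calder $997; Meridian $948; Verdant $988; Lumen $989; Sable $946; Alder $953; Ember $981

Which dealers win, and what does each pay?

Calder $997, Lumen $989, Verdant $988, Ember $981, Larkspur $957

Sorting: 997 (Calder), 989 (Lumen), 988 (Verdant), 981 (Ember), 957 (Larkspur), 953 (Alder), 948 (Meridian), …
Winners (5 units): Calder, Lumen, Verdant, Ember, Larkspur.
Each winner pays its own bid: Calder $997, Lumen $989, Verdant $988, Ember $981, Larkspur $957.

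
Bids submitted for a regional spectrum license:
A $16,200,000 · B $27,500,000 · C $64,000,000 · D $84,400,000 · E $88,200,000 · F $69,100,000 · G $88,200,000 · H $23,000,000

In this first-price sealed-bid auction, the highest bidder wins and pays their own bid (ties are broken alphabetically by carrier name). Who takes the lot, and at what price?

First-price sealed-bid auction: the highest bidder wins and pays their own bid.
Bids in order: 88,200,000 (E) > 88,200,000 (G) > 84,400,000 (D) > 69,100,000 (F) > 64,000,000 (C) > 27,500,000 (B) > …
E and G tie at $88,200,000; tie-break gives it to E.
E is highest → pays own bid, $88,200,000.

E pays $88,200,000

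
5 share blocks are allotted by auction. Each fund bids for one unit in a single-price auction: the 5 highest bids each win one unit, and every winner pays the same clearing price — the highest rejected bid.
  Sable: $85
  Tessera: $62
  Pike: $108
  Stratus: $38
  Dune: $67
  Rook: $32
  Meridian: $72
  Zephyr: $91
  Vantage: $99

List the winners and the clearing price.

Sorting: 108 (Pike), 99 (Vantage), 91 (Zephyr), 85 (Sable), 72 (Meridian), 67 (Dune), 62 (Tessera), …
Winners (5 units): Pike, Vantage, Zephyr, Sable, Meridian.
Highest unsuccessful bid: $67 → clearing price.

Pike, Vantage, Zephyr, Sable, Meridian; each pays $67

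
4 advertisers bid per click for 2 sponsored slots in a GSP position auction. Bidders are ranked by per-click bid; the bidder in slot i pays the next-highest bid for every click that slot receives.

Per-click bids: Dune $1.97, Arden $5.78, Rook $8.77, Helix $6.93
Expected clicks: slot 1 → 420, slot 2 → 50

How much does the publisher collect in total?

Total revenue: $3199.60

Ranked by bid: $8.77 (Rook) > $6.93 (Helix) > $5.78 (Arden) > …
Slot 1: Rook pays $6.93 × 420 = $2910.60
Slot 2: Helix pays $5.78 × 50 = $289.00
Total = $3199.60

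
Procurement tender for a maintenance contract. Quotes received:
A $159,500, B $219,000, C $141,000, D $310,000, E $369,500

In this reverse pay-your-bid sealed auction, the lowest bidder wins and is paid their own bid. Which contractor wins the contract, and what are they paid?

Reverse pay-your-bid sealed auction: the lowest bidder wins and is paid their own bid.
Sorting bids: 141,000 (C) < 159,500 (A) < 219,000 (B) < 310,000 (D) < 369,500 (E)
First-price: C is paid what they bid, $141,000.

C is paid $141,000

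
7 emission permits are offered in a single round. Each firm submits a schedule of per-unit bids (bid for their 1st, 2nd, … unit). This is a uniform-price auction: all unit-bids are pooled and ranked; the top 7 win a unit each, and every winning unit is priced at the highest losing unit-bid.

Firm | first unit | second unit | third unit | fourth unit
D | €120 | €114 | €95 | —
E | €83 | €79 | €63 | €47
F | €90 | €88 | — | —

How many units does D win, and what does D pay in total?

Merging the schedules and taking the best 7: 120 (D-1), 114 (D-2), 95 (D-3), 90 (F-1), 88 (F-2), 83 (E-1), 79 (E-2)
The (k+1)-th unit-bid is €63.
D wins 3 unit(s) at €63 each.

D: 3 units, pays €189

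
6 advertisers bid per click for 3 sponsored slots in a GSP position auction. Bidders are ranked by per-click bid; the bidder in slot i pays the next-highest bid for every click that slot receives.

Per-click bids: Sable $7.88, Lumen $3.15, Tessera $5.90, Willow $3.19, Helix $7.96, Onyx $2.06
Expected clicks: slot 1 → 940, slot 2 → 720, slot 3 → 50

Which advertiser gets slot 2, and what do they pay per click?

Sable; $5.90 per click

Sorting advertisers: $7.96 (Helix) > $7.88 (Sable) > $5.90 (Tessera) > $3.19 (Willow) > …
Slot 2 goes to the second-ranked bidder, Sable, who pays the next bid down: $5.90/click.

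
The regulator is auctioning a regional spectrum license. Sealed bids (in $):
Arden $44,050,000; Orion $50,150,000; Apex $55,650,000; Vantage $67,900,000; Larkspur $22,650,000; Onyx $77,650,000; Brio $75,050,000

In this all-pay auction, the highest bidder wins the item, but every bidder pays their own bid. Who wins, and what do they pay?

Onyx pays $77,650,000

Bids in order: 77,650,000 (Onyx) > 75,050,000 (Brio) > 67,900,000 (Vantage) > 55,650,000 (Apex) > 50,150,000 (Orion) > 44,050,000 (Arden) > …
Onyx wins with the top bid; all bids are sunk regardless.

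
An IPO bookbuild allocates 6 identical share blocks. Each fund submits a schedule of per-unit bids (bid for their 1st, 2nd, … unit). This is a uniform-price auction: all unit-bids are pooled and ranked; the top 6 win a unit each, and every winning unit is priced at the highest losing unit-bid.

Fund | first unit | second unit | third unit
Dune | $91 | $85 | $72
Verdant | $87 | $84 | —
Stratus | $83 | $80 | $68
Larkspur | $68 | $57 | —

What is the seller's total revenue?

Total revenue: $432

Pooled unit-bids ranked (top 6): 91 (Dune-1), 87 (Verdant-1), 85 (Dune-2), 84 (Verdant-2), 83 (Stratus-1), 80 (Stratus-2)
Highest rejected unit-bid = $72.
Allocation: Dune 2, Stratus 2, Verdant 2. Every unit priced at $72.
Revenue = 6 × 72 = $432.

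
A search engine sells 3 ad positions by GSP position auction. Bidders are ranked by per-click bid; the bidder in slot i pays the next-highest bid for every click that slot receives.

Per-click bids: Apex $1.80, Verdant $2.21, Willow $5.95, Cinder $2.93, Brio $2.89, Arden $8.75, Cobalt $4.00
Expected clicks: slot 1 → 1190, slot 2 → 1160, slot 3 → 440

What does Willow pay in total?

Per-click bids in order: $8.75 (Arden) > $5.95 (Willow) > $4.00 (Cobalt) > $2.93 (Cinder) > …
Willow holds slot 2 → pays next bid $4.00 × 1160 clicks = $4640.00.

Willow pays $4640.00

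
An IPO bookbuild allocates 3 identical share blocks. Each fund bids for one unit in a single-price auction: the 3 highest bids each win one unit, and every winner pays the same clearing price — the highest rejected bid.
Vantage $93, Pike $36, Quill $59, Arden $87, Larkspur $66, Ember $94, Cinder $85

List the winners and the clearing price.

Ember, Vantage, Arden; each pays $85

Sorting: 94 (Ember), 93 (Vantage), 87 (Arden), 85 (Cinder), 66 (Larkspur), …
Top 3: Ember, Vantage, Arden.
First losing bid is Cinder's $85, which sets the uniform price.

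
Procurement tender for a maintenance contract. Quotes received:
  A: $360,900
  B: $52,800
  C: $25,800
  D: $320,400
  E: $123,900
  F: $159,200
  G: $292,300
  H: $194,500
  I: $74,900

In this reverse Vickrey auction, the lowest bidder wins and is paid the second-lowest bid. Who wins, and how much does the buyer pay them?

Reverse Vickrey auction: the lowest bidder wins and is paid the second-lowest bid.
Bids ranked: 25,800 (C) < 52,800 (B) < 74,900 (I) < 123,900 (E) < 159,200 (F) < 194,500 (H) < …
C wins with the lowest bid; price is set by the runner-up at $52,800.

C is paid $52,800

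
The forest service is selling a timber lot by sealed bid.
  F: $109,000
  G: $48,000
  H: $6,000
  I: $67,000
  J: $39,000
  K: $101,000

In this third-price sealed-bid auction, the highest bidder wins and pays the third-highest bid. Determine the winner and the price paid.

F pays $67,000

Bids in order: 109,000 (F) > 101,000 (K) > 67,000 (I) > 48,000 (G) > 39,000 (J) > 6,000 (H)
F wins; payment is bid #3 in the ranking = $67,000.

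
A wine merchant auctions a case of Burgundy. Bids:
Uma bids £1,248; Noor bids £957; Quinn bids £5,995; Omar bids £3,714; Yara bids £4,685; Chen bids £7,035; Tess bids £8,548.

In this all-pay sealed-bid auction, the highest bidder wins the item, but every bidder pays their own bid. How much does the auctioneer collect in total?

Total revenue: £32,182

Rule: the highest bidder wins the item, but every bidder pays their own bid.
Bids ranked: 8,548 (Tess) > 7,035 (Chen) > 5,995 (Quinn) > 4,685 (Yara) > 3,714 (Omar) > 1,248 (Uma) > …
Every bidder forfeits their bid regardless of winning.
Revenue = 1,248 + 957 + 5,995 + 3,714 + 4,685 + 7,035 + 8,548 = £32,182.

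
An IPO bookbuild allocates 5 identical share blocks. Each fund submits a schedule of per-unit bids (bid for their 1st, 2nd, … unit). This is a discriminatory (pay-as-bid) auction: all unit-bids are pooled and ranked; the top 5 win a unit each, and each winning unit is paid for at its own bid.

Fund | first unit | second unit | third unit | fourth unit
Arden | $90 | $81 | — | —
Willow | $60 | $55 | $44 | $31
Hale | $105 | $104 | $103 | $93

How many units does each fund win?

Merging the schedules and taking the best 5: 105 (Hale-1), 104 (Hale-2), 103 (Hale-3), 93 (Hale-4), 90 (Arden-1)
Next rejected bid: $81 (not a price — pay-as-bid).
Allocation: Arden 1, Hale 4.

Arden 1, Hale 4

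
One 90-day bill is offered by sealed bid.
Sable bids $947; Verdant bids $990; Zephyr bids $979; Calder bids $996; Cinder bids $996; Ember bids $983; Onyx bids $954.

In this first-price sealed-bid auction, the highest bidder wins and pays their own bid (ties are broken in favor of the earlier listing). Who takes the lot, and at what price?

First-price sealed-bid auction: the highest bidder wins and pays their own bid.
Bids in order: 996 (Calder) > 996 (Cinder) > 990 (Verdant) > 983 (Ember) > 979 (Zephyr) > 954 (Onyx) > …
Tie at $996 → Calder wins by tie-break.
Calder has the highest bid and pays exactly that: $996.

Calder pays $996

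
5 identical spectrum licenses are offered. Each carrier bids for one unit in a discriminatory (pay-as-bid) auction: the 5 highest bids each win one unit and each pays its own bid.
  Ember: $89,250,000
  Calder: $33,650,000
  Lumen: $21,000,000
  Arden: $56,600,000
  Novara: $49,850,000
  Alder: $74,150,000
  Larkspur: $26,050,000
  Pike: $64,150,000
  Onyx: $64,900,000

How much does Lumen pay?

Lumen pays $0

Ordering the bids: 89,250,000 (Ember), 74,150,000 (Alder), 64,900,000 (Onyx), 64,150,000 (Pike), 56,600,000 (Arden), 49,850,000 (Novara), 33,650,000 (Calder), …
Winners (5 units): Ember, Alder, Onyx, Pike, Arden.
Lumen does not win → $0.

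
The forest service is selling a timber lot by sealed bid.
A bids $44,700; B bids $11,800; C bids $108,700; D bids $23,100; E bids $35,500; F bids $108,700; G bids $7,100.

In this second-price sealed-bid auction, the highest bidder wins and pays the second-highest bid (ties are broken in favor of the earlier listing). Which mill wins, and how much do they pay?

C pays $108,700

Bids ranked: 108,700 (C) > 108,700 (F) > 44,700 (A) > 35,500 (E) > 23,100 (D) > 11,800 (B) > …
Tie at $108,700 → C wins by tie-break.
C is highest; pays the second-highest bid, $108,700.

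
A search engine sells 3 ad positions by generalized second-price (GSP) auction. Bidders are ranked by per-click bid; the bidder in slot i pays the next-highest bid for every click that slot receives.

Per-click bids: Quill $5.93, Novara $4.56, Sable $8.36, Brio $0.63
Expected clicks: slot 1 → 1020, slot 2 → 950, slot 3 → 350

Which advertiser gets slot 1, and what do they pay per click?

Sable; $5.93 per click

Sorting advertisers: $8.36 (Sable) > $5.93 (Quill) > $4.56 (Novara) > $0.63 (Brio)
Slot 1 goes to the first-ranked bidder, Sable, who pays the next bid down: $5.93/click.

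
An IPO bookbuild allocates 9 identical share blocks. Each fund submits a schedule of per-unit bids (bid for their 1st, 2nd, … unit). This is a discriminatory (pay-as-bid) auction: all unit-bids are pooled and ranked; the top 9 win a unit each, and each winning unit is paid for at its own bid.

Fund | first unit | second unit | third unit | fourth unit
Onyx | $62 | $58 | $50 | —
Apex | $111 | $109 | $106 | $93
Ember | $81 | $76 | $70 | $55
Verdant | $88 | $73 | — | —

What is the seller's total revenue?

Total revenue: $807

All unit-bids, highest first — top 9: 111 (Apex-1), 109 (Apex-2), 106 (Apex-3), 93 (Apex-4), 88 (Verdant-1), 81 (Ember-1), 76 (Ember-2), 73 (Verdant-2), 70 (Ember-3)
Next rejected bid: $62 (not a price — pay-as-bid).
Each winning unit pays its own bid.
Revenue = 111 + 109 + 106 + 93 + 88 + 81 + 76 + 73 + 70 = $807.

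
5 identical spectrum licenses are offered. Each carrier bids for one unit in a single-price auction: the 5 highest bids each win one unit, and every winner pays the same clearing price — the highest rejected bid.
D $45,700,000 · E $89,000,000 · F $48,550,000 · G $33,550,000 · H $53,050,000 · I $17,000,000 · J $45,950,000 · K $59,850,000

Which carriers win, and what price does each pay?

Bids ranked high→low: 89,000,000 (E), 59,850,000 (K), 53,050,000 (H), 48,550,000 (F), 45,950,000 (J), 45,700,000 (D), 33,550,000 (G), …
Top 5: E, K, H, F, J.
Highest unsuccessful bid: $45,700,000 → clearing price.

E, K, H, F, J; each pays $45,700,000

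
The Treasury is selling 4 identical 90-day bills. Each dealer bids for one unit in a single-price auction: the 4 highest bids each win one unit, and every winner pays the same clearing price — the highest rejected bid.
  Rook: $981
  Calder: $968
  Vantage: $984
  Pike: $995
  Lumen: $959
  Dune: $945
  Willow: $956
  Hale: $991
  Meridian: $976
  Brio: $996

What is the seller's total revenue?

Ordering the bids: 996 (Brio), 995 (Pike), 991 (Hale), 984 (Vantage), 981 (Rook), 976 (Meridian), …
Top 4: Brio, Pike, Hale, Vantage.
First losing bid is Rook's $981, which sets the uniform price.
Total revenue = 4 × $981 = $3,924.

Total revenue: $3,924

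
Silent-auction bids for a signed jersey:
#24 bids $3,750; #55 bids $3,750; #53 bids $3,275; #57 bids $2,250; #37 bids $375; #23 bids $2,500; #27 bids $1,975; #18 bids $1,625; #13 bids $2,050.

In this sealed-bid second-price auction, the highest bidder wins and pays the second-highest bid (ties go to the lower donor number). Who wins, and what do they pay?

#24 pays $3,750

Sorting bids: 3,750 (#24) > 3,750 (#55) > 3,275 (#53) > 2,500 (#23) > 2,250 (#57) > 2,050 (#13) > …
#24 and #55 tie at $3,750; tie-break gives it to #24.
#24 is highest; pays the second-highest bid, $3,750.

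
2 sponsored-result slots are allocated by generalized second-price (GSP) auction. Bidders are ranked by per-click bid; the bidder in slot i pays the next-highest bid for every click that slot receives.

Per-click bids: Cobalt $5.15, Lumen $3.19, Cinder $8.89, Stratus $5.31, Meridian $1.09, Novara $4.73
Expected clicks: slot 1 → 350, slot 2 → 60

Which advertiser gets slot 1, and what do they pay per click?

Cinder; $5.31 per click

Ranked by bid: $8.89 (Cinder) > $5.31 (Stratus) > $5.15 (Cobalt) > …
Slot 1 goes to the first-ranked bidder, Cinder, who pays the next bid down: $5.31/click.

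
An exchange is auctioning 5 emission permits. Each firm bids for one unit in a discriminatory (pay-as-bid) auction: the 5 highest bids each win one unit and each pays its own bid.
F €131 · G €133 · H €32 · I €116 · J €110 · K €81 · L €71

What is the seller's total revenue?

Total revenue: €571

Ordering the bids: 133 (G), 131 (F), 116 (I), 110 (J), 81 (K), 71 (L), 32 (H)
Winners (5 units): G, F, I, J, K.
Total revenue = 133 + 131 + 116 + 110 + 81 = €571.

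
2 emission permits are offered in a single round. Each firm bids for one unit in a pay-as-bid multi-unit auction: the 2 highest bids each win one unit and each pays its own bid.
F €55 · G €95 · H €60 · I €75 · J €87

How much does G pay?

G pays €95

Bids ranked high→low: 95 (G), 87 (J), 75 (I), 60 (H), …
Top 2: G, J.
G wins → own bid €95.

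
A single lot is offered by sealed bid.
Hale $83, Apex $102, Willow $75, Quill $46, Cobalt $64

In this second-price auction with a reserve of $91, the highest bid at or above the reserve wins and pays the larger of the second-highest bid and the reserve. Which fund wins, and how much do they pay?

Bids ranked: 102 (Apex) > 83 (Hale) > 75 (Willow) > 64 (Cobalt) > 46 (Quill)
Apex has the top bid at or above the reserve ($102).
max(second-highest $83, reserve $91) = $91.

Apex pays $91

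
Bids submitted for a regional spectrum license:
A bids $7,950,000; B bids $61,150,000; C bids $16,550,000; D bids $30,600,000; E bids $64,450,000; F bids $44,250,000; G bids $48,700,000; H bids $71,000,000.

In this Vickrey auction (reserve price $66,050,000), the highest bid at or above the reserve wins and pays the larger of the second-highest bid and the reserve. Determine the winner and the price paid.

H pays $66,050,000

Bids ranked: 71,000,000 (H) > 64,450,000 (E) > 61,150,000 (B) > 48,700,000 (G) > 44,250,000 (F) > 30,600,000 (D) > …
H has the top bid at or above the reserve ($71,000,000).
Second-highest bid $64,450,000 is below the reserve $66,050,000, so the reserve binds → payment $66,050,000.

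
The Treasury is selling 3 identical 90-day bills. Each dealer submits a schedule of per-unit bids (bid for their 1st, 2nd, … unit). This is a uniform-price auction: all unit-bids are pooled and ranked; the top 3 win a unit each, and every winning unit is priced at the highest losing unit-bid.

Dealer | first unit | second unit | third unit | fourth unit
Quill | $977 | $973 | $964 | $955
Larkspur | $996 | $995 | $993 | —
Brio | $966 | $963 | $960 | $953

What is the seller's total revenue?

Total revenue: $2,931

Pooled unit-bids ranked (top 3): 996 (Larkspur-1), 995 (Larkspur-2), 993 (Larkspur-3)
First bid not allocated: $977.
Allocation: Larkspur 3. Every unit priced at $977.
Revenue = 3 × 977 = $2,931.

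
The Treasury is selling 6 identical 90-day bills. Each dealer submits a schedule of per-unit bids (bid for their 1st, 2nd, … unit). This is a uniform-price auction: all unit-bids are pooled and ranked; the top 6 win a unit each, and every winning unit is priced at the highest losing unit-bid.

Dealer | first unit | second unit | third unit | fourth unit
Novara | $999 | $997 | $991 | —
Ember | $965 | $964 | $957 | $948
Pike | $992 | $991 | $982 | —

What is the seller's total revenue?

All unit-bids, highest first — top 6: 999 (Novara-1), 997 (Novara-2), 992 (Pike-1), 991 (Novara-3), 991 (Pike-2), 982 (Pike-3)
The (k+1)-th unit-bid is $965.
Allocation: Novara 3, Pike 3. Every unit priced at $965.
Revenue = 6 × 965 = $5,790.

Total revenue: $5,790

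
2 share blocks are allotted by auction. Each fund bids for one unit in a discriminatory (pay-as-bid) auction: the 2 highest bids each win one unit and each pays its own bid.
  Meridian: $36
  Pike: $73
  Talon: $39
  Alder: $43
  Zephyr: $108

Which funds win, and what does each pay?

Sorting: 108 (Zephyr), 73 (Pike), 43 (Alder), 39 (Talon), …
Winners (2 units): Zephyr, Pike.
Each winner pays its own bid: Zephyr $108, Pike $73.

Zephyr $108, Pike $73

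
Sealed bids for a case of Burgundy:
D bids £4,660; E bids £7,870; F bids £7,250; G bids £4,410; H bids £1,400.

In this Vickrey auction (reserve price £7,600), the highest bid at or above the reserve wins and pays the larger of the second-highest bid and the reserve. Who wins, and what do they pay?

Sorting bids: 7,870 (E) > 7,250 (F) > 4,660 (D) > 4,410 (G) > 1,400 (H)
E has the top bid at or above the reserve (£7,870).
max(second-highest £7,250, reserve £7,600) = £7,600.

E pays £7,600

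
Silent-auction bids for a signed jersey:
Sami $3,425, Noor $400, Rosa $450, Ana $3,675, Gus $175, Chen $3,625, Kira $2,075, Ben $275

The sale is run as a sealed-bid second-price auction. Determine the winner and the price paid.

Ana pays $3,625

Bids in order: 3,675 (Ana) > 3,625 (Chen) > 3,425 (Sami) > 2,075 (Kira) > 450 (Rosa) > 400 (Noor) > …
Ana wins with the highest bid; price is set by the runner-up at $3,625.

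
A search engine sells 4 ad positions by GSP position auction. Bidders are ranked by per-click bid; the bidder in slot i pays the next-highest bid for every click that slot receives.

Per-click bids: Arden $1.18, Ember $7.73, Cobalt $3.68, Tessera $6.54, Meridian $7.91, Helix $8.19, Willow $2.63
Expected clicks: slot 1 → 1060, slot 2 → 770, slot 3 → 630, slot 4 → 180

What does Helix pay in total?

Helix pays $8384.60

Ranked by bid: $8.19 (Helix) > $7.91 (Meridian) > $7.73 (Ember) > $6.54 (Tessera) > $3.68 (Cobalt) > …
Helix holds slot 1 → pays next bid $7.91 × 1060 clicks = $8384.60.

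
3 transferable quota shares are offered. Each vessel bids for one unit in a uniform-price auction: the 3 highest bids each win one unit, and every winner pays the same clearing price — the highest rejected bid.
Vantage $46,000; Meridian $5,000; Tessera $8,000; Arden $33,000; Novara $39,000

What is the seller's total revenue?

Sorting: 46,000 (Vantage), 39,000 (Novara), 33,000 (Arden), 8,000 (Tessera), 5,000 (Meridian)
Top 3: Vantage, Novara, Arden.
Highest unsuccessful bid: $8,000 → clearing price.
Total revenue = 3 × $8,000 = $24,000.

Total revenue: $24,000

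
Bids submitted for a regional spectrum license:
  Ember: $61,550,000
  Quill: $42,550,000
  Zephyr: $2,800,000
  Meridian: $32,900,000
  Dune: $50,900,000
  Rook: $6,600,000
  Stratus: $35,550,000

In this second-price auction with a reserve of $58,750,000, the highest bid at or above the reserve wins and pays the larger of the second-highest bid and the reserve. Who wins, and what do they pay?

Ember pays $58,750,000

Second-price auction with a reserve of $58,750,000: the highest bid at or above the reserve wins and pays the larger of the second-highest bid and the reserve.
Sorting bids: 61,550,000 (Ember) > 50,900,000 (Dune) > 42,550,000 (Quill) > 35,550,000 (Stratus) > 32,900,000 (Meridian) > 6,600,000 (Rook) > …
Highest eligible bid: Ember at $61,550,000.
Second-highest bid $50,900,000 is below the reserve $58,750,000, so the reserve binds → payment $58,750,000.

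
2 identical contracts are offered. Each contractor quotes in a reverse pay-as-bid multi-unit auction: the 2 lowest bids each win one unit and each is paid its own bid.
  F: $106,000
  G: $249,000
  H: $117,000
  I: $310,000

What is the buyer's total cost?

Sorting: 106,000 (F), 117,000 (H), 249,000 (G), 310,000 (I)
Winners (2 units): F, H.
Total cost = 106,000 + 117,000 = $223,000.

Total cost: $223,000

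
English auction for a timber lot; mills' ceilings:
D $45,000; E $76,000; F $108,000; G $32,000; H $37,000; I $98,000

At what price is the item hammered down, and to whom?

F wins at $98,000

Limits in order: 108,000 (F) > 98,000 (I) > 76,000 (E) > 45,000 (D) > 37,000 (H) > 32,000 (G)
Bidding ends when I exits at $98,000; F takes it.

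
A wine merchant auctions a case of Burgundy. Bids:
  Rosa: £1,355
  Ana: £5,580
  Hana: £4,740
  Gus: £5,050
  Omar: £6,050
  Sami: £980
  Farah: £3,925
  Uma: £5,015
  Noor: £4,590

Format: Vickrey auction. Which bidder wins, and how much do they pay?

Sorting bids: 6,050 (Omar) > 5,580 (Ana) > 5,050 (Gus) > 5,015 (Uma) > 4,740 (Hana) > 4,590 (Noor) > …
Omar is highest; pays the second-highest bid, £5,580.

Omar pays £5,580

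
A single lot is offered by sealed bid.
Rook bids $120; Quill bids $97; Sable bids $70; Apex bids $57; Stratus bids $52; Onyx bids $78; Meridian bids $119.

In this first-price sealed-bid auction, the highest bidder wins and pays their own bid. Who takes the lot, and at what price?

Bids ranked: 120 (Rook) > 119 (Meridian) > 97 (Quill) > 78 (Onyx) > 70 (Sable) > 57 (Apex) > …
First-price: Rook pays what they bid, $120.

Rook pays $120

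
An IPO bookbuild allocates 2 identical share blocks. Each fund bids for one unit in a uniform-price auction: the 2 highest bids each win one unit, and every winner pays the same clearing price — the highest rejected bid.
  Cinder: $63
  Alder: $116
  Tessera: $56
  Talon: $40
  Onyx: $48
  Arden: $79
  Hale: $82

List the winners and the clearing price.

Alder, Hale; each pays $79

Ordering the bids: 116 (Alder), 82 (Hale), 79 (Arden), 63 (Cinder), …
Winners (2 units): Alder, Hale.
Highest unsuccessful bid: $79 → clearing price.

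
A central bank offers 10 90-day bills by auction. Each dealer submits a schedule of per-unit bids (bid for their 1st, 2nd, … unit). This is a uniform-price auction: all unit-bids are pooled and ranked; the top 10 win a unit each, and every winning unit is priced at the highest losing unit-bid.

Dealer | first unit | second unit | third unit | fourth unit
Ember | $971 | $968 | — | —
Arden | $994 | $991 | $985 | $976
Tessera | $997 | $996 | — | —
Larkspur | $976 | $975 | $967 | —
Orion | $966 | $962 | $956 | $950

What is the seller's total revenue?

Pooled unit-bids ranked (top 10): 997 (Tessera-1), 996 (Tessera-2), 994 (Arden-1), 991 (Arden-2), 985 (Arden-3), 976 (Arden-4), 976 (Larkspur-1), 975 (Larkspur-2), 971 (Ember-1), 968 (Ember-2)
Highest rejected unit-bid = $967.
Allocation: Arden 4, Ember 2, Larkspur 2, Tessera 2. Every unit priced at $967.
Revenue = 10 × 967 = $9,670.

Total revenue: $9,670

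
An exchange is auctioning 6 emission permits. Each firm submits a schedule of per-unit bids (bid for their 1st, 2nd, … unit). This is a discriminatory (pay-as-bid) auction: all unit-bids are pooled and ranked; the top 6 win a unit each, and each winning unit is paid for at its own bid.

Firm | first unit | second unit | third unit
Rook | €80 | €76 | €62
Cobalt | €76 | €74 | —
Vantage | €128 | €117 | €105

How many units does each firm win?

Merging the schedules and taking the best 6: 128 (Vantage-1), 117 (Vantage-2), 105 (Vantage-3), 80 (Rook-1), 76 (Rook-2), 76 (Cobalt-1)
Next rejected bid: €74 (not a price — pay-as-bid).
Allocation: Cobalt 1, Rook 2, Vantage 3.

Cobalt 1, Rook 2, Vantage 3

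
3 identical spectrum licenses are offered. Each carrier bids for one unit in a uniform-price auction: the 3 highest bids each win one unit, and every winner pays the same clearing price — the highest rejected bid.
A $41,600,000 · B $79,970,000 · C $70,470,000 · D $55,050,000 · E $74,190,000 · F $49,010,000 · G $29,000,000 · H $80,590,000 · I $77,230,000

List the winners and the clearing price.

Ordering the bids: 80,590,000 (H), 79,970,000 (B), 77,230,000 (I), 74,190,000 (E), 70,470,000 (C), …
Top 3: H, B, I.
Highest unsuccessful bid: $74,190,000 → clearing price.

H, B, I; each pays $74,190,000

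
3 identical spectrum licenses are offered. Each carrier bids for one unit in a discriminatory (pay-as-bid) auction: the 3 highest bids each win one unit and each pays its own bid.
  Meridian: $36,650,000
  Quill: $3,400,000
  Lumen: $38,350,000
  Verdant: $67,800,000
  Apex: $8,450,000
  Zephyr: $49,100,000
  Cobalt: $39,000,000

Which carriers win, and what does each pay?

Bids ranked high→low: 67,800,000 (Verdant), 49,100,000 (Zephyr), 39,000,000 (Cobalt), 38,350,000 (Lumen), 36,650,000 (Meridian), …
The 3 highest are Verdant, Zephyr, Cobalt.
Each winner pays its own bid: Verdant $67,800,000, Zephyr $49,100,000, Cobalt $39,000,000.

Verdant $67,800,000, Zephyr $49,100,000, Cobalt $39,000,000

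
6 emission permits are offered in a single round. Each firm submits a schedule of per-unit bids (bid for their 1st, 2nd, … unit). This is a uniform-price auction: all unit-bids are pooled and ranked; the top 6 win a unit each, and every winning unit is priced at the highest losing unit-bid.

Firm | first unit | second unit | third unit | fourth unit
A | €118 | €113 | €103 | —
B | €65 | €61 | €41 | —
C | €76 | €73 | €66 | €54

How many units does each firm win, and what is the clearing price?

All unit-bids, highest first — top 6: 118 (A-1), 113 (A-2), 103 (A-3), 76 (C-1), 73 (C-2), 66 (C-3)
The (k+1)-th unit-bid is €65.
Allocation: A 3, C 3.

A 3, C 3; clearing price €65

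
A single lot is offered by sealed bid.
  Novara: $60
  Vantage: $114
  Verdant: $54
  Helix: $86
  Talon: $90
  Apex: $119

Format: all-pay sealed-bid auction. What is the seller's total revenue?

Total revenue: $523

Bids ranked: 119 (Apex) > 114 (Vantage) > 90 (Talon) > 86 (Helix) > 60 (Novara) > 54 (Verdant)
Apex wins with the top bid; all bids are sunk regardless.
Every bidder forfeits their bid regardless of winning.
Revenue = 60 + 114 + 54 + 86 + 90 + 119 = $523.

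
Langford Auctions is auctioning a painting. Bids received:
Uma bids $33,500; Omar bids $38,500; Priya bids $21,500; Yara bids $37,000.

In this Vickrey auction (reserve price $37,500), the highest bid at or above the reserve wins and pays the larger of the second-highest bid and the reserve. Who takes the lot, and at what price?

Bids ranked: 38,500 (Omar) > 37,000 (Yara) > 33,500 (Uma) > 21,500 (Priya)
Omar has the top bid at or above the reserve ($38,500).
max(second-highest $37,000, reserve $37,500) = $37,500.

Omar pays $37,500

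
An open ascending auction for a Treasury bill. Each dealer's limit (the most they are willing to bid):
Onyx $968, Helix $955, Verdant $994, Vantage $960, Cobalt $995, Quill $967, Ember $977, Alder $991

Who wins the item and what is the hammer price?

Limits in order: 995 (Cobalt) > 994 (Verdant) > 991 (Alder) > 977 (Ember) > 968 (Onyx) > 967 (Quill) > …
Once the price passes $994, only Cobalt is left; the hammer falls at Verdant's limit of $994.

Cobalt wins at $994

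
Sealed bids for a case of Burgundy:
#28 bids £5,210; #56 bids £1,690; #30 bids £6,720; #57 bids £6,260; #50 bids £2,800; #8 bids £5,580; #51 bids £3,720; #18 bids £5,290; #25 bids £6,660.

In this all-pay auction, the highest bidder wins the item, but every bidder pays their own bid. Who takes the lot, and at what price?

#30 pays £6,720

All-pay auction: the highest bidder wins the item, but every bidder pays their own bid.
Sorting bids: 6,720 (#30) > 6,660 (#25) > 6,260 (#57) > 5,580 (#8) > 5,290 (#18) > 5,210 (#28) > …
#30 is highest and takes the item; every bidder forfeits their bid.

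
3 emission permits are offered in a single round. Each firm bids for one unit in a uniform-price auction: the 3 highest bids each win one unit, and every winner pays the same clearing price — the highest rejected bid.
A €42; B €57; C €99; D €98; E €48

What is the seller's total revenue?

Total revenue: €144

Bids ranked high→low: 99 (C), 98 (D), 57 (B), 48 (E), 42 (A)
Winners (3 units): C, D, B.
Clearing price = highest rejected bid = €48.
Total revenue = 3 × €48 = €144.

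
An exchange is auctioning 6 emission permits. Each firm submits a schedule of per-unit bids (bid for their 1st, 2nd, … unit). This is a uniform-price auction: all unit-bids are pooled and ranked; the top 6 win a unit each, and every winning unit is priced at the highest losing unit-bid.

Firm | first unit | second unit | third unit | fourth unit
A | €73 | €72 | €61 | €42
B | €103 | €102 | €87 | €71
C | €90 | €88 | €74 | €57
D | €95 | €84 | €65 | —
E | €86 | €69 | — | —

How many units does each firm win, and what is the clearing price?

Merging the schedules and taking the best 6: 103 (B-1), 102 (B-2), 95 (D-1), 90 (C-1), 88 (C-2), 87 (B-3)
Highest rejected unit-bid = €86.
Allocation: B 3, C 2, D 1.

B 3, C 2, D 1; clearing price €86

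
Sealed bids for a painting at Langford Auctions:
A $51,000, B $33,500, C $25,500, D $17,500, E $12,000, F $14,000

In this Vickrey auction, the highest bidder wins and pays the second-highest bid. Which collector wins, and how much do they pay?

A pays $33,500

Rule: the highest bidder wins and pays the second-highest bid.
Bids in order: 51,000 (A) > 33,500 (B) > 25,500 (C) > 17,500 (D) > 14,000 (F) > 12,000 (E)
A wins with the highest bid; price is set by the runner-up at $33,500.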